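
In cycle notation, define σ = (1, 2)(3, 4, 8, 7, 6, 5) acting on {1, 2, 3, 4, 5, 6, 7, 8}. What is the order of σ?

6

The disjoint cycles have lengths 6, 2.
The order is lcm(6, 2) = 6.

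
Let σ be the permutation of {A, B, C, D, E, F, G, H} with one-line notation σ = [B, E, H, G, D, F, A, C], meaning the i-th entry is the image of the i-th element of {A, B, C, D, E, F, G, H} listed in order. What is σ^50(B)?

Tracing B → E → … returns to B after 5 steps, so B lies in a 5-cycle (A, B, E, D, G).
On a 5-cycle, σ^5 is the identity, so σ^50 = σ^0 there (50 ≡ 0 mod 5).
So σ^50(B) = B.

B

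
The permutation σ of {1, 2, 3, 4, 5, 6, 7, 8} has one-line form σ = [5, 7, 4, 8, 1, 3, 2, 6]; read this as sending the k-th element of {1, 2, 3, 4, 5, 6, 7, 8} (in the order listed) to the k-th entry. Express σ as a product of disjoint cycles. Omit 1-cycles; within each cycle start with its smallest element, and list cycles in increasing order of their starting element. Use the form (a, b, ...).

Start at 1 and follow images: 1 → 5 → 1, giving the cycle (1, 5).
Repeating from the next unused element and collecting all non-trivial cycles gives (1, 5)(2, 7)(3, 4, 8, 6).

(1, 5)(2, 7)(3, 4, 8, 6)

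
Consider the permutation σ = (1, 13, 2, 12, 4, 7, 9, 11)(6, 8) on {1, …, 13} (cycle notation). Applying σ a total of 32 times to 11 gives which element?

11 lies in the 8-cycle (1, 13, 2, 12, 4, 7, 9, 11).
On an 8-cycle, σ^8 is the identity, so σ^32 = σ^0 there (32 ≡ 0 mod 8).
So σ^32(11) = 11.

11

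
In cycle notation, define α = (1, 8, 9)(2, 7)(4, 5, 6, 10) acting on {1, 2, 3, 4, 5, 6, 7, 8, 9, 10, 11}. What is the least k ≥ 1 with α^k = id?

12

The disjoint cycles have lengths 4, 3, 2, 1, 1.
The order is lcm(4, 3, 2) = 12.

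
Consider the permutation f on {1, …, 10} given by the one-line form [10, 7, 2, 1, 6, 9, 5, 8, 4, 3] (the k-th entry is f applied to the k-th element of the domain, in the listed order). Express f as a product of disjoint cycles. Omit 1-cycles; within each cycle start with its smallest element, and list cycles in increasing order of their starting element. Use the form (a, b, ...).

Start at 1 and follow images: 1 → 10 → 3 → 2 → 7 → 5 → 6 → 9 → 4 → 1, giving the cycle (1, 10, 3, 2, 7, 5, 6, 9, 4).
Continuing from each remaining unvisited element yields (1, 10, 3, 2, 7, 5, 6, 9, 4).

(1, 10, 3, 2, 7, 5, 6, 9, 4)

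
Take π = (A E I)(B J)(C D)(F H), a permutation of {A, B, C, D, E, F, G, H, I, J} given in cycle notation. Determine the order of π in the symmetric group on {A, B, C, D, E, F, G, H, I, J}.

6

The cycle type of π is (3, 2, 2, 2, 1).
The order is lcm(3, 2, 2, 2) = 6.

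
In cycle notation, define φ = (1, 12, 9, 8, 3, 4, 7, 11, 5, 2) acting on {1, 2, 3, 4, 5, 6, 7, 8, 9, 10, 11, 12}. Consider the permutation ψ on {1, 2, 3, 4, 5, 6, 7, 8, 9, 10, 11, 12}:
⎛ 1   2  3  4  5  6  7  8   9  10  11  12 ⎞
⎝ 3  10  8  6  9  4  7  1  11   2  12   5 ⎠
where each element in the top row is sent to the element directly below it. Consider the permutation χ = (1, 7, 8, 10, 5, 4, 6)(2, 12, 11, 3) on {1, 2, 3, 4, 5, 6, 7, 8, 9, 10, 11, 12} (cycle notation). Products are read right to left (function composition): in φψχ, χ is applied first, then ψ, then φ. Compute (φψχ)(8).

1

Chase 8: χ(8) = 10; ψ(10) = 2; φ(2) = 1. Hence (φψχ)(8) = 1.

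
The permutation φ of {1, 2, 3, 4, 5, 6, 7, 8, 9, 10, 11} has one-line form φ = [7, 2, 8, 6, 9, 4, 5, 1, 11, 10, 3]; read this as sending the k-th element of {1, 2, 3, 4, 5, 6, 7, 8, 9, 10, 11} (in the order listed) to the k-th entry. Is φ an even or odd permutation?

odd

In disjoint-cycle form the cycle lengths are 7, 2, 1, 1.
A cycle is odd iff its length is even; φ has 1 even-length cycle, so sgn(φ) = (−1)^1 and φ is odd.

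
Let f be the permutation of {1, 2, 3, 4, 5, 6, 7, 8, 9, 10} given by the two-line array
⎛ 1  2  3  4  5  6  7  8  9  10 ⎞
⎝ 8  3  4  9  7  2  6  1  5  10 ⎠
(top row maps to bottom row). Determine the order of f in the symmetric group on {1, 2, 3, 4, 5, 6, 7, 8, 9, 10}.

Decomposing into disjoint cycles gives cycle lengths 7, 2, 1.
The order of f is the least common multiple of its cycle lengths: lcm(7, 2) = 14.

14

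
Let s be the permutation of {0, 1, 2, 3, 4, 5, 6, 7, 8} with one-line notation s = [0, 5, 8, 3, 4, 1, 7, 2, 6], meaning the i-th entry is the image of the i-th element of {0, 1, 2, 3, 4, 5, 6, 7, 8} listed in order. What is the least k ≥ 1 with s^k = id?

4

Writing s as disjoint cycles, the cycle lengths are 4, 2, 1, 1, 1.
The order is lcm(4, 2) = 4.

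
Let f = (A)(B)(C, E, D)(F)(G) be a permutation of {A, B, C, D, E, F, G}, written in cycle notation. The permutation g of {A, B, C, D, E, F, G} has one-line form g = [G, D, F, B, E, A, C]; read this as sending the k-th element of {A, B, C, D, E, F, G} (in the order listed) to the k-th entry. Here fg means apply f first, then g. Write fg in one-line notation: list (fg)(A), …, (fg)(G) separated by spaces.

Chase each element through f then g: A → A → G; B → B → D; C → E → E; D → C → F; E → D → B; F → F → A; G → G → C.
Collecting the images, fg = [G D E F B A C].

G D E F B A C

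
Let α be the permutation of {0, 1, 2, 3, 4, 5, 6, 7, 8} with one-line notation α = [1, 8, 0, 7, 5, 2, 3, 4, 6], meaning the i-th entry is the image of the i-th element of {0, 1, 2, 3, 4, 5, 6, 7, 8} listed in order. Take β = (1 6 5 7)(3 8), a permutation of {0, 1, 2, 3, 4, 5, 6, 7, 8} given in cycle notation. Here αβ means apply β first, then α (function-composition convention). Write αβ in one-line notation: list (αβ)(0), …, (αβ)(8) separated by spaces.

(αβ)(x) = α(β(x)). Computing each image: α(β(0)) = α(0) = 1, α(β(1)) = α(6) = 3, α(β(2)) = α(2) = 0, α(β(3)) = α(8) = 6, α(β(4)) = α(4) = 5, α(β(5)) = α(7) = 4, α(β(6)) = α(5) = 2, α(β(7)) = α(1) = 8, α(β(8)) = α(3) = 7.
Hence αβ = [1 3 0 6 5 4 2 8 7].

1 3 0 6 5 4 2 8 7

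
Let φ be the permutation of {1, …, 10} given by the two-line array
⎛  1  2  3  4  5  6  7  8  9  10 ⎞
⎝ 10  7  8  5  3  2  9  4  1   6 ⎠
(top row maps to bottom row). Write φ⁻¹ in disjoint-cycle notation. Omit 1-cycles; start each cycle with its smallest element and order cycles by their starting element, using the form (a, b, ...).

(1, 9, 7, 2, 6, 10)(3, 5, 4, 8)

The cycle decomposition of φ is (1, 10, 6, 2, 7, 9)(3, 8, 4, 5).
Reversing each cycle (and rotating so the smallest element leads) gives φ⁻¹ = (1, 9, 7, 2, 6, 10)(3, 5, 4, 8).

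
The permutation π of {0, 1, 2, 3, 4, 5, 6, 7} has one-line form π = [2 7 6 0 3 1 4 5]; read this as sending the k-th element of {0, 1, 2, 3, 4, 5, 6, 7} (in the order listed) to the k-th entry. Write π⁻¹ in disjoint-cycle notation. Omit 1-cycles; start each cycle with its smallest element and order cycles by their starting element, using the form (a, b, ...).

The cycle decomposition of π is (0, 2, 6, 4, 3)(1, 7, 5).
Reversing each cycle (and rotating so the smallest element leads) gives π⁻¹ = (0, 3, 4, 6, 2)(1, 5, 7).

(0, 3, 4, 6, 2)(1, 5, 7)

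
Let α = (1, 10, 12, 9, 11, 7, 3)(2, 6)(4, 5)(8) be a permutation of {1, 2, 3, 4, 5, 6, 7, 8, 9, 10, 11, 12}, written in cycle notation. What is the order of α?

14

The disjoint cycles have lengths 7, 2, 2, 1.
The order of α is the least common multiple of its cycle lengths: lcm(7, 2, 2) = 14.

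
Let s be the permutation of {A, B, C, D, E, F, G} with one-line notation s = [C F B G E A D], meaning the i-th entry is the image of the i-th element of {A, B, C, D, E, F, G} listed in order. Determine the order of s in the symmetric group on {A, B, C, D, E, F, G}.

The disjoint-cycle form of s has cycle lengths 4, 2, 1.
Since disjoint cycles commute, ord(s) = lcm(4, 2) = 4.

4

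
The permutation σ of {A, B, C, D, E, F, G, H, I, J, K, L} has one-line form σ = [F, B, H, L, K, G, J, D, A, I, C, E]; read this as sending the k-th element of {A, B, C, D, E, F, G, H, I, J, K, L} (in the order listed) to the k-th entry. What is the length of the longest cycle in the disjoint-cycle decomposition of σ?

6

Decomposing into disjoint cycles gives (A F G J I)(C H D L E K); the longest has length 6.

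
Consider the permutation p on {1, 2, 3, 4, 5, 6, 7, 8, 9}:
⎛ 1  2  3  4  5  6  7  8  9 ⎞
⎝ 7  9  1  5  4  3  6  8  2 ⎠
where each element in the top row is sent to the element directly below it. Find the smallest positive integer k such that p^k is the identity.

4

The disjoint-cycle form of p has cycle lengths 4, 2, 2, 1.
The order of p is the least common multiple of its cycle lengths: lcm(4, 2, 2) = 4.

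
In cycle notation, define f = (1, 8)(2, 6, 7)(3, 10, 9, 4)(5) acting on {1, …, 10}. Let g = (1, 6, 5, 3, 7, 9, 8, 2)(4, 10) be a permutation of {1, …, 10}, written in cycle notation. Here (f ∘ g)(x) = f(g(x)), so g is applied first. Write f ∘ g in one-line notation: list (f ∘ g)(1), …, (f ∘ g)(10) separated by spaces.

Chase each element through g then f: 1 → 6 → 7; 2 → 1 → 8; 3 → 7 → 2; 4 → 10 → 9; 5 → 3 → 10; 6 → 5 → 5; 7 → 9 → 4; 8 → 2 → 6; 9 → 8 → 1; 10 → 4 → 3.
So f ∘ g in one-line form is 7 8 2 9 10 5 4 6 1 3.

7 8 2 9 10 5 4 6 1 3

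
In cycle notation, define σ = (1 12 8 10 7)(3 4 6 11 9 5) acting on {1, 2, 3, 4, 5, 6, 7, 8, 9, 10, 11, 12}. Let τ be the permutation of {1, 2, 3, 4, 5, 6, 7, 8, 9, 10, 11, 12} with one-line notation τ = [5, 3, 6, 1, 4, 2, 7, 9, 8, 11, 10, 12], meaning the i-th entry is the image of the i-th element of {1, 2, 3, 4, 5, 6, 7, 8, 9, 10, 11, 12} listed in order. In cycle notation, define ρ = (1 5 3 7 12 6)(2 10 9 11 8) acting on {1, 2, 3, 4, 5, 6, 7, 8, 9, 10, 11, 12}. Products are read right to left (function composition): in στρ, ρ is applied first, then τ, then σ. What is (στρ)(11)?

(στρ)(11) = σ(τ(ρ(11))). ρ(11) = 8, then τ(8) = 9, then σ(9) = 5, so the result is 5.

5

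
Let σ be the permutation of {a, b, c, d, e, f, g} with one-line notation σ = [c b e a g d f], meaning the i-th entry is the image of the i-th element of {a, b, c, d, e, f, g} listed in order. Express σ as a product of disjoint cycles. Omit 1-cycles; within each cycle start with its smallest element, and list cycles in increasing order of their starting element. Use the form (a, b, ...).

From a: a → c → e → g → f → d → a, closing the cycle (a, c, e, g, f, d).
Repeating from the next unused element and collecting all non-trivial cycles gives (a, c, e, g, f, d).

(a, c, e, g, f, d)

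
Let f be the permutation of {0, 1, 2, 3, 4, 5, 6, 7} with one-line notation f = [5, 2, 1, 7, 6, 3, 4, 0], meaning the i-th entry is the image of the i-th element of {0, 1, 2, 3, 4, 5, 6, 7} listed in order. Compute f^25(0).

Tracing 0 → 5 → … returns to 0 after 4 steps, so 0 lies in a 4-cycle (0, 5, 3, 7).
On a 4-cycle, f^4 is the identity, so f^25 = f^1 there (25 ≡ 1 mod 4).
Stepping 1 place around the cycle: 0 → 5.

5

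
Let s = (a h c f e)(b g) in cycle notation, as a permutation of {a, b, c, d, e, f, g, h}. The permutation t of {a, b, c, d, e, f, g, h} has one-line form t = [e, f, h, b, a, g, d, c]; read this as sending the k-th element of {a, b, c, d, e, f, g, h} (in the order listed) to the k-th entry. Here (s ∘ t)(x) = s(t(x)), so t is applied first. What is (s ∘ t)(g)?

d

First apply t: t(g) = d, then s(d) = d. Thus (s ∘ t)(g) = d.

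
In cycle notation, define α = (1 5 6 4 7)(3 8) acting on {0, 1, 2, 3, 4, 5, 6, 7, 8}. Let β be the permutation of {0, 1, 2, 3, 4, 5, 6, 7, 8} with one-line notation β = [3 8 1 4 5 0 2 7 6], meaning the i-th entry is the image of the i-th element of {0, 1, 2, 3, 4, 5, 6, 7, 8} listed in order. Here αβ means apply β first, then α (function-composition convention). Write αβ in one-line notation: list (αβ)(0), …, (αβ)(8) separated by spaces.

8 3 5 7 6 0 2 1 4

Chase each element through β then α: 0 → 3 → 8; 1 → 8 → 3; 2 → 1 → 5; 3 → 4 → 7; 4 → 5 → 6; 5 → 0 → 0; 6 → 2 → 2; 7 → 7 → 1; 8 → 6 → 4.
Collecting the images, αβ = [8 3 5 7 6 0 2 1 4].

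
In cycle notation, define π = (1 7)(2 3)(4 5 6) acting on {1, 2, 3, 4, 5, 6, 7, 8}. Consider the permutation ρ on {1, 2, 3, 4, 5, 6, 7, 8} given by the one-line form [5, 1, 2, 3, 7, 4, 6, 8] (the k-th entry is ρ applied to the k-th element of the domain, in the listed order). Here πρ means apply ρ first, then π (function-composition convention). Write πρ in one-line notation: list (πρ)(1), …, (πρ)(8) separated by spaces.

(πρ)(x) = π(ρ(x)). Computing each image: π(ρ(1)) = π(5) = 6, π(ρ(2)) = π(1) = 7, π(ρ(3)) = π(2) = 3, π(ρ(4)) = π(3) = 2, π(ρ(5)) = π(7) = 1, π(ρ(6)) = π(4) = 5, π(ρ(7)) = π(6) = 4, π(ρ(8)) = π(8) = 8.
Hence πρ = [6 7 3 2 1 5 4 8].

6 7 3 2 1 5 4 8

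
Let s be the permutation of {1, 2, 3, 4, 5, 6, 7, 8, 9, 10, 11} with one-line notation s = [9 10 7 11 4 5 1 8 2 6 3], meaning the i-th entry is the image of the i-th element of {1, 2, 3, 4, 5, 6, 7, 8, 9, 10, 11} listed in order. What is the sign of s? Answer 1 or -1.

-1

In disjoint-cycle form the cycle lengths are 10, 1.
A cycle is odd iff its length is even; s has 1 even-length cycle, so sgn(s) = (−1)^1 and s is odd.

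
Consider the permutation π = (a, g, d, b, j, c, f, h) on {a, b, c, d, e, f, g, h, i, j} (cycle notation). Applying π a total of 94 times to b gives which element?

b lies in the 8-cycle (a, g, d, b, j, c, f, h).
Powers repeat with period 8 on this cycle, and 94 mod 8 = 6, so π^94(b) = π^6(b).
Stepping 6 places around the cycle: b → j → c → f → h → a → g.

g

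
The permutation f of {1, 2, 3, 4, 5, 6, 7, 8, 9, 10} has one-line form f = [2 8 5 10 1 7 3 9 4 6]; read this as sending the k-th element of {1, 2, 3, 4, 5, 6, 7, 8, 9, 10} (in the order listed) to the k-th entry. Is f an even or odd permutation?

In disjoint-cycle form the cycle lengths are 10.
A cycle is odd iff its length is even; f has 1 even-length cycle, so sgn(f) = (−1)^1 and f is odd.

odd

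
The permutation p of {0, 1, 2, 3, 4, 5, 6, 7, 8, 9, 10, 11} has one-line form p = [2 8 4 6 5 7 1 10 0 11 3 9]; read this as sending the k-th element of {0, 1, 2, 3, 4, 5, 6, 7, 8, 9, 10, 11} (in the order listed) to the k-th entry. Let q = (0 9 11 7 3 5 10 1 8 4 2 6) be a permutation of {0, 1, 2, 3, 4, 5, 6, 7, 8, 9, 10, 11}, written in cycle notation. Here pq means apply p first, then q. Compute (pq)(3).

p(3) = 6, then q(6) = 0; composing gives (pq)(3) = 0.

0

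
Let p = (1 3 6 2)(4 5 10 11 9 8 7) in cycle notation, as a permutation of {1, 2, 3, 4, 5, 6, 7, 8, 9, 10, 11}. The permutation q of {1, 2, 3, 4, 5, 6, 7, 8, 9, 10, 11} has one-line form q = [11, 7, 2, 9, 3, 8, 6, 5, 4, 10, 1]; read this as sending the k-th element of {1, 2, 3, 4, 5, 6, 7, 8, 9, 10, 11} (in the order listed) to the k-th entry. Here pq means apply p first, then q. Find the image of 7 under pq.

9

First apply p: p(7) = 4, then q(4) = 9. Thus (pq)(7) = 9.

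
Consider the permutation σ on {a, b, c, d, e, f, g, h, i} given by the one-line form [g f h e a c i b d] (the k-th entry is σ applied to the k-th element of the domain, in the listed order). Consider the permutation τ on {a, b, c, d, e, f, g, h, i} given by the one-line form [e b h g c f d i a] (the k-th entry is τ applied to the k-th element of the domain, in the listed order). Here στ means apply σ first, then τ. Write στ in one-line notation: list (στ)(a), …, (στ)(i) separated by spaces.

For each element, apply σ then τ: a → g → d; b → f → f; c → h → i; d → e → c; e → a → e; f → c → h; g → i → a; h → b → b; i → d → g.
So στ in one-line form is d f i c e h a b g.

d f i c e h a b g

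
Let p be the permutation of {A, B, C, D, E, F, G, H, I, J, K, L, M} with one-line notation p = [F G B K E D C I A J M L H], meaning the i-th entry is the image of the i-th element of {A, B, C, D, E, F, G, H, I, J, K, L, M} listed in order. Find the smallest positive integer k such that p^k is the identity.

Writing p as disjoint cycles, the cycle lengths are 7, 3, 1, 1, 1.
The order is lcm(7, 3) = 21.

21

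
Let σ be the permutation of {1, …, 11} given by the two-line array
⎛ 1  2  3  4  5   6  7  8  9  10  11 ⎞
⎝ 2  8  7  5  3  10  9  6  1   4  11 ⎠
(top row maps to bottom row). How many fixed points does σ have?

1

The fixed points (elements with σ(x) = x) are {11}, so there is 1.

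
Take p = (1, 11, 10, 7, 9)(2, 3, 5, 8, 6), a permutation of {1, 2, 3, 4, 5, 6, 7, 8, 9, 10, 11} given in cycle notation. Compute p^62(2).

2 lies in the 5-cycle (2, 3, 5, 8, 6).
Powers repeat with period 5 on this cycle, and 62 mod 5 = 2, so p^62(2) = p^2(2).
Stepping 2 places around the cycle: 2 → 3 → 5.

5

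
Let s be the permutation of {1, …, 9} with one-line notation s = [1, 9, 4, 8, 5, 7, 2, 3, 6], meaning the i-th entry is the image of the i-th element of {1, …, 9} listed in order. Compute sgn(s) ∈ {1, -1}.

-1

In disjoint-cycle form the cycle lengths are 4, 3, 1, 1.
A cycle is odd iff its length is even; s has 1 even-length cycle, so sgn(s) = (−1)^1 and s is odd.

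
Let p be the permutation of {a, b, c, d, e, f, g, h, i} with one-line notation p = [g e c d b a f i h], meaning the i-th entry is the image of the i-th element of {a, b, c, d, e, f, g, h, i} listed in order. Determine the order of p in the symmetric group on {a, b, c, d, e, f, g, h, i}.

Decomposing into disjoint cycles gives cycle lengths 3, 2, 2, 1, 1.
The order of p is the least common multiple of its cycle lengths: lcm(3, 2, 2) = 6.

6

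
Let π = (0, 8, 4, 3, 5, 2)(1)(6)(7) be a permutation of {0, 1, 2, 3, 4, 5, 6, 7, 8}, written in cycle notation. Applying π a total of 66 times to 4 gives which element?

4 lies in the 6-cycle (0, 8, 4, 3, 5, 2).
Since the cycle has length 6, π^66 acts on it the same as π^0 (66 mod 6 = 0).
So π^66(4) = 4.

4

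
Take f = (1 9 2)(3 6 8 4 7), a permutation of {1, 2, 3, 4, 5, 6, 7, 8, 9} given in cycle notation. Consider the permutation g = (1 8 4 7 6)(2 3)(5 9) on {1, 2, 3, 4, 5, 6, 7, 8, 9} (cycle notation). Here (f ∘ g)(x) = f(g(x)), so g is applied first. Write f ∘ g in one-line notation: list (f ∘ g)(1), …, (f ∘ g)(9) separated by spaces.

4 6 1 3 2 9 8 7 5

Chase each element through g then f: 1 → 8 → 4; 2 → 3 → 6; 3 → 2 → 1; 4 → 7 → 3; 5 → 9 → 2; 6 → 1 → 9; 7 → 6 → 8; 8 → 4 → 7; 9 → 5 → 5.
Collecting the images, f ∘ g = [4 6 1 3 2 9 8 7 5].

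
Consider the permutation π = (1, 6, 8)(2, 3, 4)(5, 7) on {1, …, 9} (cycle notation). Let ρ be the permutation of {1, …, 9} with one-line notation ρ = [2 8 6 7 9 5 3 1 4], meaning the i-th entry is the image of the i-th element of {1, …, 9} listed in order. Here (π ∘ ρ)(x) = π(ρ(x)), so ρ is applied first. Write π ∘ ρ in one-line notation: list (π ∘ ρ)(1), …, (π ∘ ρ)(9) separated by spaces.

3 1 8 5 9 7 4 6 2

For each element, apply ρ then π: 1 → 2 → 3; 2 → 8 → 1; 3 → 6 → 8; 4 → 7 → 5; 5 → 9 → 9; 6 → 5 → 7; 7 → 3 → 4; 8 → 1 → 6; 9 → 4 → 2.
Collecting the images, π ∘ ρ = [3 1 8 5 9 7 4 6 2].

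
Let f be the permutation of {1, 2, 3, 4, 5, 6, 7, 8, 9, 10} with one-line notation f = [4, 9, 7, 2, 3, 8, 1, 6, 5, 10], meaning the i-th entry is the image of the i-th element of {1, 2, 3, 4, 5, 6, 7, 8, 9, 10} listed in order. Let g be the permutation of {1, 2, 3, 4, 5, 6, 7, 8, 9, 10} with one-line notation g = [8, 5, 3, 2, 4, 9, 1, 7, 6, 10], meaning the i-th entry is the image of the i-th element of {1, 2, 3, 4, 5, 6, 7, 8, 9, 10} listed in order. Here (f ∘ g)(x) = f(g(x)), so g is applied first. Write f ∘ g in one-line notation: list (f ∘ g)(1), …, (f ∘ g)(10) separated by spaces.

(f ∘ g)(x) = f(g(x)). Computing each image: f(g(1)) = f(8) = 6, f(g(2)) = f(5) = 3, f(g(3)) = f(3) = 7, f(g(4)) = f(2) = 9, f(g(5)) = f(4) = 2, f(g(6)) = f(9) = 5, f(g(7)) = f(1) = 4, f(g(8)) = f(7) = 1, f(g(9)) = f(6) = 8, f(g(10)) = f(10) = 10.
Hence f ∘ g = [6 3 7 9 2 5 4 1 8 10].

6 3 7 9 2 5 4 1 8 10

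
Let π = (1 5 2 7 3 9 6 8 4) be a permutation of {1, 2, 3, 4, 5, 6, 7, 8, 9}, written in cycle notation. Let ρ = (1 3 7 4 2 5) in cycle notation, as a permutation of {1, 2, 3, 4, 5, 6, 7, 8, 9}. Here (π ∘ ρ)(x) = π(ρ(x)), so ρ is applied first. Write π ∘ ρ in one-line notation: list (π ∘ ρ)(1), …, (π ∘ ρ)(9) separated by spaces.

9 2 3 7 5 8 1 4 6

(π ∘ ρ)(x) = π(ρ(x)). Computing each image: π(ρ(1)) = π(3) = 9, π(ρ(2)) = π(5) = 2, π(ρ(3)) = π(7) = 3, π(ρ(4)) = π(2) = 7, π(ρ(5)) = π(1) = 5, π(ρ(6)) = π(6) = 8, π(ρ(7)) = π(4) = 1, π(ρ(8)) = π(8) = 4, π(ρ(9)) = π(9) = 6.
Hence π ∘ ρ = [9 2 3 7 5 8 1 4 6].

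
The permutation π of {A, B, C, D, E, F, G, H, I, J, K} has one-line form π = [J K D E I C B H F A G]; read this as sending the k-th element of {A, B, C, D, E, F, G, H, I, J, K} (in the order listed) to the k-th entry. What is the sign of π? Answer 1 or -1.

-1

In disjoint-cycle form the cycle lengths are 5, 3, 2, 1.
A cycle is odd iff its length is even; π has 1 even-length cycle, so sgn(π) = (−1)^1 and π is odd.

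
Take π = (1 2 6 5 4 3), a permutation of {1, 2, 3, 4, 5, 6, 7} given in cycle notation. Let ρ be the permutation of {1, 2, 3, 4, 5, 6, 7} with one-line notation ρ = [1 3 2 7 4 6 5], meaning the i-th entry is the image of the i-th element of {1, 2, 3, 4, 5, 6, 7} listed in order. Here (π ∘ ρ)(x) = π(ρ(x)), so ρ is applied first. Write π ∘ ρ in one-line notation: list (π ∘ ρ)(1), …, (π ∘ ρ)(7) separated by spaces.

2 1 6 7 3 5 4

(π ∘ ρ)(x) = π(ρ(x)). Computing each image: π(ρ(1)) = π(1) = 2, π(ρ(2)) = π(3) = 1, π(ρ(3)) = π(2) = 6, π(ρ(4)) = π(7) = 7, π(ρ(5)) = π(4) = 3, π(ρ(6)) = π(6) = 5, π(ρ(7)) = π(5) = 4.
Hence π ∘ ρ = [2 1 6 7 3 5 4].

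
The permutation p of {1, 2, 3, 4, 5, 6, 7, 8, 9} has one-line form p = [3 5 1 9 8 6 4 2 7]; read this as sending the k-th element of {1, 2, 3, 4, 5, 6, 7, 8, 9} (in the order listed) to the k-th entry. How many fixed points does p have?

1

The fixed points (elements with p(x) = x) are {6}, so there is 1.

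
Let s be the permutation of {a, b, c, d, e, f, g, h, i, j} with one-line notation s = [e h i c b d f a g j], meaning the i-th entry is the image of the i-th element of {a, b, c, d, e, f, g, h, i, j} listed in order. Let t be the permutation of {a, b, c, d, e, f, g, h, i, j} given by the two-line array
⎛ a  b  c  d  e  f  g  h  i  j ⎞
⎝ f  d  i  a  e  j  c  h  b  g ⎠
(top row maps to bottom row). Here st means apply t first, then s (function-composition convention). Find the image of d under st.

e

First apply t: t(d) = a, then s(a) = e. Thus (st)(d) = e.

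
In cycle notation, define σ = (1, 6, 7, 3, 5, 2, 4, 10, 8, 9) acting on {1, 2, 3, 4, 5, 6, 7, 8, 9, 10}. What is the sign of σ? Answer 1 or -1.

-1

The cycle lengths are 10.
A cycle is odd iff its length is even; σ has 1 even-length cycle, so sgn(σ) = (−1)^1 and σ is odd.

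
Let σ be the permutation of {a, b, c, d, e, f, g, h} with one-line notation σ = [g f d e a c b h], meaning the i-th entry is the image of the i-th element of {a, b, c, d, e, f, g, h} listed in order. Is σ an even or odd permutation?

even

In disjoint-cycle form the cycle lengths are 7, 1.
A cycle of length ℓ contributes ℓ−1 transpositions, so σ is a product of 6 transpositions — even.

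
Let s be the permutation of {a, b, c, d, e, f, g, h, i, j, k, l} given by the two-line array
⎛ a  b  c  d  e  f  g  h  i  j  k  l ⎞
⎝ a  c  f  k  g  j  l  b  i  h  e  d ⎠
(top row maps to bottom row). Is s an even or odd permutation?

even

In disjoint-cycle form the cycle lengths are 5, 5, 1, 1.
A cycle of length ℓ contributes ℓ−1 transpositions, so s is a product of 4 + 4 = 8 transpositions — even.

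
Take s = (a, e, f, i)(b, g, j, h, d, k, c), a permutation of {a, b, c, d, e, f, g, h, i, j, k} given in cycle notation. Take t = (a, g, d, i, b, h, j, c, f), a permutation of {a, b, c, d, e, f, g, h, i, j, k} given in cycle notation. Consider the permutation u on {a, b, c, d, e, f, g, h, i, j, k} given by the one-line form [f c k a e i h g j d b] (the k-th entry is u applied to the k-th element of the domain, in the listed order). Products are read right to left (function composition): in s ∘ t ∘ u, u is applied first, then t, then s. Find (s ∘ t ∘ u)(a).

e

(s ∘ t ∘ u)(a) = s(t(u(a))). u(a) = f, then t(f) = a, then s(a) = e, so the result is e.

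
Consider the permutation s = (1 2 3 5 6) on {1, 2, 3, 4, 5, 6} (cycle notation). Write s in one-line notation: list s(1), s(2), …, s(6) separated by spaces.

Reading each image from the cycles: 1→2, 2→3, 3→5, 4→4, 5→6, 6→1.
Listing these in domain order gives 2 3 5 4 6 1.

2 3 5 4 6 1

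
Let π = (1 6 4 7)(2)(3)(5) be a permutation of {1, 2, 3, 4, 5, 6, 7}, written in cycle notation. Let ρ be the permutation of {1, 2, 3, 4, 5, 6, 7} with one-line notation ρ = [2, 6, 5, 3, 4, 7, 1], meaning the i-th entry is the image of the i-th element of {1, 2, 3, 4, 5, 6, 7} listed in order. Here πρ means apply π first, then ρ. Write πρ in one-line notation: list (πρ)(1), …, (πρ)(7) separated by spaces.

7 6 5 1 4 3 2

(πρ)(x) = ρ(π(x)). Computing each image: ρ(π(1)) = ρ(6) = 7, ρ(π(2)) = ρ(2) = 6, ρ(π(3)) = ρ(3) = 5, ρ(π(4)) = ρ(7) = 1, ρ(π(5)) = ρ(5) = 4, ρ(π(6)) = ρ(4) = 3, ρ(π(7)) = ρ(1) = 2.
Hence πρ = [7 6 5 1 4 3 2].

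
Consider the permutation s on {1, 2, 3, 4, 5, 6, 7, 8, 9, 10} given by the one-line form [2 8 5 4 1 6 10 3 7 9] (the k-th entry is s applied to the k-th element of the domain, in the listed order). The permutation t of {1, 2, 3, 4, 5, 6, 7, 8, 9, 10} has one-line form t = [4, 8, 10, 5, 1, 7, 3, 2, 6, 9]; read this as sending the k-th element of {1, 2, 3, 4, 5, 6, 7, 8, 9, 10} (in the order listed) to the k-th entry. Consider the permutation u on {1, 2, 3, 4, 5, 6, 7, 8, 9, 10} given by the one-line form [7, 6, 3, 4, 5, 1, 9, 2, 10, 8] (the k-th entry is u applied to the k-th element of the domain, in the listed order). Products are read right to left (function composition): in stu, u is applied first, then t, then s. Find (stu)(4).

1

(stu)(4) = s(t(u(4))). u(4) = 4, then t(4) = 5, then s(5) = 1, so the result is 1.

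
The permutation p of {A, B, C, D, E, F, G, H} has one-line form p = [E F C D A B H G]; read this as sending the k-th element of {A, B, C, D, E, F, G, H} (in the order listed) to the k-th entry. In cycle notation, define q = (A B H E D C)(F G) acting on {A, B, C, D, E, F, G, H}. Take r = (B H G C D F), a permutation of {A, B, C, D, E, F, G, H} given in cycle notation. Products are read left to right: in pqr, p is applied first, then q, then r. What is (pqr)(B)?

Apply the permutations in order: p(B) = F, then q(F) = G, then r(G) = C. So (pqr)(B) = C.

C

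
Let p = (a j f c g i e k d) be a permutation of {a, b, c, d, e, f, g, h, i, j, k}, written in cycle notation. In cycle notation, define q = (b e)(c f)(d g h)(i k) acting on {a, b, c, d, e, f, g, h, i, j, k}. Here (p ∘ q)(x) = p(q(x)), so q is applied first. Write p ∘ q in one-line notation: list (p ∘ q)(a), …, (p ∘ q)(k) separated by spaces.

j k c i b g h a d f e

For each element, apply q then p: a → a → j; b → e → k; c → f → c; d → g → i; e → b → b; f → c → g; g → h → h; h → d → a; i → k → d; j → j → f; k → i → e.
Collecting the images, p ∘ q = [j k c i b g h a d f e].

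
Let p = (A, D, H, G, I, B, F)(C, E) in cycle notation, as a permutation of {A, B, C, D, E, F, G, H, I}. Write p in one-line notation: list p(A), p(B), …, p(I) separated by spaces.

D F E H C A I G B

Each element maps to the next entry in its cycle (wrapping to the front): A→D, B→F, C→E, D→H, E→C, F→A, G→I, H→G, I→B.
Listing these in domain order gives D F E H C A I G B.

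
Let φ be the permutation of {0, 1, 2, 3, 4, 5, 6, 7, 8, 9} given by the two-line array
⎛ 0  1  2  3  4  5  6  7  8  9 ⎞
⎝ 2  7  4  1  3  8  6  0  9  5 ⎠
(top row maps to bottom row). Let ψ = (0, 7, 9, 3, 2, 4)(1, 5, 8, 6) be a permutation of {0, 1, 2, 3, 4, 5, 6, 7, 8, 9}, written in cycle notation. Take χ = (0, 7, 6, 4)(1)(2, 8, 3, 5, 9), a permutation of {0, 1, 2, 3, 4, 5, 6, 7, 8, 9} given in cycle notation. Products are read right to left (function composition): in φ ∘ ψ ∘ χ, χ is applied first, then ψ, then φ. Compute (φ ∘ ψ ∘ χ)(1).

(φ ∘ ψ ∘ χ)(1) = φ(ψ(χ(1))). χ(1) = 1, then ψ(1) = 5, then φ(5) = 8, so the result is 8.

8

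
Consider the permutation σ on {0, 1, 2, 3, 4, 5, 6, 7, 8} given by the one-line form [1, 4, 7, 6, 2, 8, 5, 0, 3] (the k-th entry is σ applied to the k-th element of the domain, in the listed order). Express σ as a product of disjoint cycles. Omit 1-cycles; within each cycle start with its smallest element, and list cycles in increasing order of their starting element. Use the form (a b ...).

(0 1 4 2 7)(3 6 5 8)

Iterating σ from 0 gives 0 → 1 → 4 → 2 → 7 → 0; that is the 5-cycle (0 1 4 2 7).
Continuing from each remaining unvisited element yields (0 1 4 2 7)(3 6 5 8).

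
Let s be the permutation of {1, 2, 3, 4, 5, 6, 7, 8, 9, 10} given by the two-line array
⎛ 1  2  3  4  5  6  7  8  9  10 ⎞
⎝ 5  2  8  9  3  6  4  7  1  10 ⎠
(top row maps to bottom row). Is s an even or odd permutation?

In disjoint-cycle form the cycle lengths are 7, 1, 1, 1.
A cycle is odd iff its length is even; s has 0 even-length cycles, so sgn(s) = (−1)^0 and s is even.

even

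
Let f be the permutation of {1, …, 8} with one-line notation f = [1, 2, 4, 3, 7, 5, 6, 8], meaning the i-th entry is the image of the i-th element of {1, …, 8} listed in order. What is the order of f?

Writing f as disjoint cycles, the cycle lengths are 3, 2, 1, 1, 1.
The order is lcm(3, 2) = 6.

6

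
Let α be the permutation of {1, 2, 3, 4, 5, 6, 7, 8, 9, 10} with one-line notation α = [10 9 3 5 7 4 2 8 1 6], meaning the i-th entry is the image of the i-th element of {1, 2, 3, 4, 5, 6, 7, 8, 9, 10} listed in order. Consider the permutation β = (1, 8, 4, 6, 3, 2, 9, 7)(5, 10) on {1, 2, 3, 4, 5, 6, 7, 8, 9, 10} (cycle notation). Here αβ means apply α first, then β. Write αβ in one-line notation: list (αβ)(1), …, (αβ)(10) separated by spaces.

5 7 2 10 1 6 9 4 8 3

(αβ)(x) = β(α(x)). Computing each image: β(α(1)) = β(10) = 5, β(α(2)) = β(9) = 7, β(α(3)) = β(3) = 2, β(α(4)) = β(5) = 10, β(α(5)) = β(7) = 1, β(α(6)) = β(4) = 6, β(α(7)) = β(2) = 9, β(α(8)) = β(8) = 4, β(α(9)) = β(1) = 8, β(α(10)) = β(6) = 3.
Hence αβ = [5 7 2 10 1 6 9 4 8 3].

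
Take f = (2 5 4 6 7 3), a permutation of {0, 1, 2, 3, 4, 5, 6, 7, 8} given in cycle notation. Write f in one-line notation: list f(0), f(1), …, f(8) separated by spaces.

Image by image: 0→0, 1→1, 2→5, 3→2, 4→6, 5→4, 6→7, 7→3, 8→8.
So the one-line form is 0 1 5 2 6 4 7 3 8.

0 1 5 2 6 4 7 3 8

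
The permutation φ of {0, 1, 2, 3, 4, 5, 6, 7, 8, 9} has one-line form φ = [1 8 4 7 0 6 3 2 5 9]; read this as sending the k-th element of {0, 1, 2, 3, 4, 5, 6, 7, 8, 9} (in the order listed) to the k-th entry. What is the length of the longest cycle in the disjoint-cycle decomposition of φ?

Decomposing into disjoint cycles gives (0, 1, 8, 5, 6, 3, 7, 2, 4); the longest has length 9.

9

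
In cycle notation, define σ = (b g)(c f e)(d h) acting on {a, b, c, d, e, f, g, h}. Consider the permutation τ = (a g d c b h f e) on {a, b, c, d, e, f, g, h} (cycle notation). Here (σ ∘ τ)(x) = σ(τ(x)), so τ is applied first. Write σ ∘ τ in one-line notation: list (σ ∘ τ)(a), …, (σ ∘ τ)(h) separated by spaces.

b d g f a c h e

For each element, apply τ then σ: a → g → b; b → h → d; c → b → g; d → c → f; e → a → a; f → e → c; g → d → h; h → f → e.
So σ ∘ τ in one-line form is b d g f a c h e.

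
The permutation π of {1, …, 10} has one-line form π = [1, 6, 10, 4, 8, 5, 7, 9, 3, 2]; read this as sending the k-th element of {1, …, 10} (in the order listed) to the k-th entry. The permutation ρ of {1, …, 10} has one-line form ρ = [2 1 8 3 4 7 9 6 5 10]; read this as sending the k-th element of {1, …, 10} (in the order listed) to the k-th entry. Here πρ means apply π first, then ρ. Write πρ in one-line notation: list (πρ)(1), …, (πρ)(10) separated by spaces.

2 7 10 3 6 4 9 5 8 1

For each element, apply π then ρ: 1 → 1 → 2; 2 → 6 → 7; 3 → 10 → 10; 4 → 4 → 3; 5 → 8 → 6; 6 → 5 → 4; 7 → 7 → 9; 8 → 9 → 5; 9 → 3 → 8; 10 → 2 → 1.
So πρ in one-line form is 2 7 10 3 6 4 9 5 8 1.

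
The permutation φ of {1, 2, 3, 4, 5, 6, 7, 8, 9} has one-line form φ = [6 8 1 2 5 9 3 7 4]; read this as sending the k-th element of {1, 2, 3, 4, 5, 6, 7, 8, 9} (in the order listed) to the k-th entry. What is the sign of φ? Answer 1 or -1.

In disjoint-cycle form the cycle lengths are 8, 1.
A cycle of length ℓ contributes ℓ−1 transpositions, so φ is a product of 7 transpositions — odd.

-1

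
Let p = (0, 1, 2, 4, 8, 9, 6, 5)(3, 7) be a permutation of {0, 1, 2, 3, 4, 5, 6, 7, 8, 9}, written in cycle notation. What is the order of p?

8

The disjoint cycles have lengths 8, 2.
The order of p is the least common multiple of its cycle lengths: lcm(8, 2) = 8.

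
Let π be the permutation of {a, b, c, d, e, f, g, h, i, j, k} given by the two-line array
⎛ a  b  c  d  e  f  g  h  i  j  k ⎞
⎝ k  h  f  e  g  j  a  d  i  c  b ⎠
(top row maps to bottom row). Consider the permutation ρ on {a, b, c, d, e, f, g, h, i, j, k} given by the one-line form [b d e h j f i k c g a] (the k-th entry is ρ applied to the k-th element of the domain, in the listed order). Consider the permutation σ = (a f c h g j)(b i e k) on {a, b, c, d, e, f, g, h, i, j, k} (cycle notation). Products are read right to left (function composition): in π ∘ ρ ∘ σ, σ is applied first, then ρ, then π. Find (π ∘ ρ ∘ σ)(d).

Chase d: σ(d) = d; ρ(d) = h; π(h) = d. Hence (π ∘ ρ ∘ σ)(d) = d.

d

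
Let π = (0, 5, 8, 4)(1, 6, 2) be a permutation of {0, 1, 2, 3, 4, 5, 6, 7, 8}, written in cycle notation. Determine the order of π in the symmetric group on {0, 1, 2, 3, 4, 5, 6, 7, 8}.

12

The cycle type of π is (4, 3, 1, 1).
Since disjoint cycles commute, ord(π) = lcm(4, 3) = 12.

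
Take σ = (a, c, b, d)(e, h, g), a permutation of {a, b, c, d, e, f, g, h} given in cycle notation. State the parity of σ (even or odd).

The cycle lengths are 4, 3, 1.
A cycle of length ℓ contributes ℓ−1 transpositions, so σ is a product of 3 + 2 = 5 transpositions — odd.

odd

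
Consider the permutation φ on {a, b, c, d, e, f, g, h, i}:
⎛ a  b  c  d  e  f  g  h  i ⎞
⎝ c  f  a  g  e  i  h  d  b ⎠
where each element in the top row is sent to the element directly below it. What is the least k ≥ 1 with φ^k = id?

Decomposing into disjoint cycles gives cycle lengths 3, 3, 2, 1.
Since disjoint cycles commute, ord(φ) = lcm(3, 3, 2) = 6.

6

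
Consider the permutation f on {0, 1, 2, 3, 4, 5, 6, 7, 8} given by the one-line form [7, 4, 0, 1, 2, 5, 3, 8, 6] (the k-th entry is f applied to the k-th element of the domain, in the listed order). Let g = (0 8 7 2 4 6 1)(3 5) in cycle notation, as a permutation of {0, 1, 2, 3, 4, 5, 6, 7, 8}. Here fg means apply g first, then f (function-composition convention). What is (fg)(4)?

g(4) = 6, then f(6) = 3; composing gives (fg)(4) = 3.

3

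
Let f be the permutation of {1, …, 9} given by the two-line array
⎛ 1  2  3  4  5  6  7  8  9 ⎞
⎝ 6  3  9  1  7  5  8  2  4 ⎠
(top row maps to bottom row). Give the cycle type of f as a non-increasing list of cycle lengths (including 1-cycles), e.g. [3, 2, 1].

The disjoint cycles are (1 6 5 7 8 2 3 9 4), with lengths 9 in non-increasing order.

[9]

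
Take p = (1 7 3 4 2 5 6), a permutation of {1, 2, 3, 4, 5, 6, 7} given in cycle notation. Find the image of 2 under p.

5

In the cycle (1 7 3 4 2 5 6), 2 is followed by 5, so p(2) = 5.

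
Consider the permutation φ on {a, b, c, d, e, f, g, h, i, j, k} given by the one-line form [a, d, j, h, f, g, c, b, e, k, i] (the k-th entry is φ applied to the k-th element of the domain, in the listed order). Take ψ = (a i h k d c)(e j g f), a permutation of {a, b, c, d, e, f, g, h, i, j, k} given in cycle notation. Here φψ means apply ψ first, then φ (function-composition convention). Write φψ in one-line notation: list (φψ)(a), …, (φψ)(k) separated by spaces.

e d a j k f g i b c h

For each element, apply ψ then φ: a → i → e; b → b → d; c → a → a; d → c → j; e → j → k; f → e → f; g → f → g; h → k → i; i → h → b; j → g → c; k → d → h.
So φψ in one-line form is e d a j k f g i b c h.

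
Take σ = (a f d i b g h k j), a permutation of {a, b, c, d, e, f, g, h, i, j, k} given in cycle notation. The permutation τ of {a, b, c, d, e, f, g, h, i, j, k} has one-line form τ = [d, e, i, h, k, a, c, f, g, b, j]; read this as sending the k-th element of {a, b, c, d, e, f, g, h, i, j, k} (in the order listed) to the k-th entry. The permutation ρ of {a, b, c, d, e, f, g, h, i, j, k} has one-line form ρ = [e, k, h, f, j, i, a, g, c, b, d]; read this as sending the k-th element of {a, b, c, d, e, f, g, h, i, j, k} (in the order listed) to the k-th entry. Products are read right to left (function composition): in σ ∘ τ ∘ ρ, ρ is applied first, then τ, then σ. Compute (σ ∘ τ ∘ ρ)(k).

k

Apply the permutations in order: ρ(k) = d, then τ(d) = h, then σ(h) = k. So (σ ∘ τ ∘ ρ)(k) = k.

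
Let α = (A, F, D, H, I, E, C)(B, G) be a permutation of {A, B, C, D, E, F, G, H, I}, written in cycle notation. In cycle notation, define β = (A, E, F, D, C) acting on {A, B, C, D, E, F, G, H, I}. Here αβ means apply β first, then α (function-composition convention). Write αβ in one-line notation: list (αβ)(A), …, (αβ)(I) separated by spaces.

C G F A D H B I E

(αβ)(x) = α(β(x)). Computing each image: α(β(A)) = α(E) = C, α(β(B)) = α(B) = G, α(β(C)) = α(A) = F, α(β(D)) = α(C) = A, α(β(E)) = α(F) = D, α(β(F)) = α(D) = H, α(β(G)) = α(G) = B, α(β(H)) = α(H) = I, α(β(I)) = α(I) = E.
Hence αβ = [C G F A D H B I E].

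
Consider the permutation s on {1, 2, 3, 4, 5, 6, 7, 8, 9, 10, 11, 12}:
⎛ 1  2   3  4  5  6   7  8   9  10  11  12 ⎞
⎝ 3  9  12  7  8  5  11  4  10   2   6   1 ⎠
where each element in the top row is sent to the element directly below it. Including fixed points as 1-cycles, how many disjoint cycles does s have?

The cycle decomposition is (1 3 12)(2 9 10)(4 7 11 6 5 8), which has 3 cycles (counting 1-cycles).

3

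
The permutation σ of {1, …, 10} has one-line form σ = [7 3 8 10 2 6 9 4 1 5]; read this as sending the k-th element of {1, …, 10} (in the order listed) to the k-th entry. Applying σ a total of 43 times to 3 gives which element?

Tracing 3 → 8 → … returns to 3 after 6 steps, so 3 lies in a 6-cycle (2 3 8 4 10 5).
Powers repeat with period 6 on this cycle, and 43 mod 6 = 1, so σ^43(3) = σ^1(3).
Stepping 1 place around the cycle: 3 → 8.

8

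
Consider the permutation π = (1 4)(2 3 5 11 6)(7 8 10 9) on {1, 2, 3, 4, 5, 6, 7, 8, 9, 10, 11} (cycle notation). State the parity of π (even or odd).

even

The cycle lengths are 5, 4, 2.
A cycle of length ℓ contributes ℓ−1 transpositions, so π is a product of 4 + 3 + 1 = 8 transpositions — even.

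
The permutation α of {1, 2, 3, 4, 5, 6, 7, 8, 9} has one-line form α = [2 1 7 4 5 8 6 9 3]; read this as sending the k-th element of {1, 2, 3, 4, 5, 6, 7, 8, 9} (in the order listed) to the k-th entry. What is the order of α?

10

Decomposing into disjoint cycles gives cycle lengths 5, 2, 1, 1.
The order is lcm(5, 2) = 10.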